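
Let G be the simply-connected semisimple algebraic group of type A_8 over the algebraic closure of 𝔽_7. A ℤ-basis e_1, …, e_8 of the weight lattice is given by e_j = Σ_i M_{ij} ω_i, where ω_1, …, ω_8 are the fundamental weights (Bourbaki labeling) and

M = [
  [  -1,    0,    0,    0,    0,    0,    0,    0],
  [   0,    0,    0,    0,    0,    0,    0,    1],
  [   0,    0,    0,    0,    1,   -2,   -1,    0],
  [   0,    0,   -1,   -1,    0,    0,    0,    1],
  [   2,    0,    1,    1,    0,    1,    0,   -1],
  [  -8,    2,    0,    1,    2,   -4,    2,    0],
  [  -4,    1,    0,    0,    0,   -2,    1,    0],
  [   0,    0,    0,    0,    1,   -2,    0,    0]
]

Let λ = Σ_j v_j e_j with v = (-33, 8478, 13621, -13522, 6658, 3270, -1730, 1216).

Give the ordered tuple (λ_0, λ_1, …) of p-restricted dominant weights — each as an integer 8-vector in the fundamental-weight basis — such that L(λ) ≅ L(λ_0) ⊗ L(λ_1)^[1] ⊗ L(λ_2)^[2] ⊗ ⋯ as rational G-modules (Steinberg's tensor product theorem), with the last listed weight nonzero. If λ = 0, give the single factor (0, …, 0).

((5, 5, 0, 4, 1, 5, 4, 6), (4, 5, 5, 5, 4, 4, 6, 2), (0, 3, 2, 1, 0, 2, 6, 2), (0, 3, 5, 3, 6, 1, 0, 0))

Compute c_i = Σ_j M_{ij} v_j with v = (-33, 8478, 13621, -13522, 6658, 3270, -1730, 1216):
  c_1 = (-1)·(-33) + 0·8478 + 0·13621 + (0)·(-13522) + 0·6658 + 0·3270 + (0)·(-1730) + 0·1216 = 33
  c_2 = (0)·(-33) + 0·8478 + 0·13621 + (0)·(-13522) + 0·6658 + 0·3270 + (0)·(-1730) + 1·1216 = 1216
  c_3 = (0)·(-33) + 0·8478 + 0·13621 + (0)·(-13522) + 1·6658 + (-2)·(3270) + (-1)·(-1730) + 0·1216 = 1848
  c_4 = (0)·(-33) + 0·8478 + (-1)·(13621) + (-1)·(-13522) + 0·6658 + 0·3270 + (0)·(-1730) + 1·1216 = 1117
  c_5 = (2)·(-33) + 0·8478 + 1·13621 + (1)·(-13522) + 0·6658 + 1·3270 + (0)·(-1730) + (-1)·(1216) = 2087
  c_6 = (-8)·(-33) + 2·8478 + 0·13621 + (1)·(-13522) + 2·6658 + (-4)·(3270) + (2)·(-1730) + 0·1216 = 474
  c_7 = (-4)·(-33) + 1·8478 + 0·13621 + (0)·(-13522) + 0·6658 + (-2)·(3270) + (1)·(-1730) + 0·1216 = 340
  c_8 = (0)·(-33) + 0·8478 + 0·13621 + (0)·(-13522) + 1·6658 + (-2)·(3270) + (0)·(-1730) + 0·1216 = 118
Writing each c_i in base p = 7:
  c_1 = 33 = 5·7^0 + 4·7^1
  c_2 = 1216 = 5·7^0 + 5·7^1 + 3·7^2 + 3·7^3
  c_3 = 1848 = 0·7^0 + 5·7^1 + 2·7^2 + 5·7^3
  c_4 = 1117 = 4·7^0 + 5·7^1 + 1·7^2 + 3·7^3
  c_5 = 2087 = 1·7^0 + 4·7^1 + 0·7^2 + 6·7^3
  c_6 = 474 = 5·7^0 + 4·7^1 + 2·7^2 + 1·7^3
  c_7 = 340 = 4·7^0 + 6·7^1 + 6·7^2
  c_8 = 118 = 6·7^0 + 2·7^1 + 2·7^2
p-restricted factor λ_0 = (5, 5, 0, 4, 1, 5, 4, 6)
p-restricted factor λ_1 = (4, 5, 5, 5, 4, 4, 6, 2)
p-restricted factor λ_2 = (0, 3, 2, 1, 0, 2, 6, 2)
p-restricted factor λ_3 = (0, 3, 5, 3, 6, 1, 0, 0)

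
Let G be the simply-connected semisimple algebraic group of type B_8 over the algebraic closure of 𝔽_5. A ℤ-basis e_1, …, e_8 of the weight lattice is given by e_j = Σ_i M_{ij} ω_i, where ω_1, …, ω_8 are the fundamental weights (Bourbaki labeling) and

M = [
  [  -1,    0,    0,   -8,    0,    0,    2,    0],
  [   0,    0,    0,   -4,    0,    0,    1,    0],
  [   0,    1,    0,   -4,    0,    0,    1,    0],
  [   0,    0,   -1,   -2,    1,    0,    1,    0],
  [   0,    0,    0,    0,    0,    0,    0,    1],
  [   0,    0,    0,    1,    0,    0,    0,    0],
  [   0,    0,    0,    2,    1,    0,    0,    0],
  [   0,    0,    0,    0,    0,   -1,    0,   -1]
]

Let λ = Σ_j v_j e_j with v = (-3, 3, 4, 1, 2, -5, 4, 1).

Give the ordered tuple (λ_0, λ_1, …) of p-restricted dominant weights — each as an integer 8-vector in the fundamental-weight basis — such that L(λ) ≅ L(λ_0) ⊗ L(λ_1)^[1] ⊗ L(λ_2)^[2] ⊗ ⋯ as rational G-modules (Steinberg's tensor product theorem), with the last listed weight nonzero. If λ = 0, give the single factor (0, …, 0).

Converting to the ω-basis (c_i = row i of M dotted with v = (-3, 3, 4, 1, 2, -5, 4, 1)):
  c_1 = (-1)·(-3) + (0)·(3) + (0)·(4) + (-8)·(1) + (0)·(2) + (0)·(-5) + (2)·(4) + (0)·(1) = 3
  c_2 = (0)·(-3) + (0)·(3) + (0)·(4) + (-4)·(1) + (0)·(2) + (0)·(-5) + (1)·(4) + (0)·(1) = 0
  c_3 = (0)·(-3) + (1)·(3) + (0)·(4) + (-4)·(1) + (0)·(2) + (0)·(-5) + (1)·(4) + (0)·(1) = 3
  c_4 = (0)·(-3) + (0)·(3) + (-1)·(4) + (-2)·(1) + (1)·(2) + (0)·(-5) + (1)·(4) + (0)·(1) = 0
  c_5 = (0)·(-3) + (0)·(3) + (0)·(4) + (0)·(1) + (0)·(2) + (0)·(-5) + (0)·(4) + (1)·(1) = 1
  c_6 = (0)·(-3) + (0)·(3) + (0)·(4) + (1)·(1) + (0)·(2) + (0)·(-5) + (0)·(4) + (0)·(1) = 1
  c_7 = (0)·(-3) + (0)·(3) + (0)·(4) + (2)·(1) + (1)·(2) + (0)·(-5) + (0)·(4) + (0)·(1) = 4
  c_8 = (0)·(-3) + (0)·(3) + (0)·(4) + (0)·(1) + (0)·(2) + (-1)·(-5) + (0)·(4) + (-1)·(1) = 4
Writing each c_i in base p = 5:
  c_1 = 3 = 3·5^0
  c_2 = 0
  c_3 = 3 = 3·5^0
  c_4 = 0
  c_5 = 1 = 1·5^0
  c_6 = 1 = 1·5^0
  c_7 = 4 = 4·5^0
  c_8 = 4 = 4·5^0
Factor λ_0 = (3, 0, 3, 0, 1, 1, 4, 4)

((3, 0, 3, 0, 1, 1, 4, 4),)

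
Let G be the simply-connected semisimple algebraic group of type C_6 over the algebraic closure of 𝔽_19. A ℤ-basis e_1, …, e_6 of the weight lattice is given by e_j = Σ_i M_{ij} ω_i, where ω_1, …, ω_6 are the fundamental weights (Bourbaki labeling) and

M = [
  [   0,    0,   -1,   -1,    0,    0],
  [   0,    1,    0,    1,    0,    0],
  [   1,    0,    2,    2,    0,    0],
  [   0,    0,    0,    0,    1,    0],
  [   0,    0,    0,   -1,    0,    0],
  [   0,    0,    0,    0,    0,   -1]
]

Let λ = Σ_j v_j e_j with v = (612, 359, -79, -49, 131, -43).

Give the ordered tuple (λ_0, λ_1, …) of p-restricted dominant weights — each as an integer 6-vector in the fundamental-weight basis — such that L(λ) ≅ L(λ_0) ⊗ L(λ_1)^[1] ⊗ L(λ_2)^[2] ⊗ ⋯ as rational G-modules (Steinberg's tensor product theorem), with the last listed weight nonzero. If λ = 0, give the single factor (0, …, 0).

((14, 6, 14, 17, 11, 5), (6, 16, 18, 6, 2, 2))

ω-coordinates c = M·v, v = (612, 359, -79, -49, 131, -43):
  c_1 = 0*612 + 0*359 + -1*-79 + -1*-49 + 0*131 + 0*-43 = 128
  c_2 = 0*612 + 1*359 + 0*-79 + 1*-49 + 0*131 + 0*-43 = 310
  c_3 = 1*612 + 0*359 + 2*-79 + 2*-49 + 0*131 + 0*-43 = 356
  c_4 = 0*612 + 0*359 + 0*-79 + 0*-49 + 1*131 + 0*-43 = 131
  c_5 = 0*612 + 0*359 + 0*-79 + -1*-49 + 0*131 + 0*-43 = 49
  c_6 = 0*612 + 0*359 + 0*-79 + 0*-49 + 0*131 + -1*-43 = 43
Writing each c_i in base p = 19:
  c_1 = 128 = 14·19^0 + 6·19^1
  c_2 = 310 = 6·19^0 + 16·19^1
  c_3 = 356 = 14·19^0 + 18·19^1
  c_4 = 131 = 17·19^0 + 6·19^1
  c_5 = 49 = 11·19^0 + 2·19^1
  c_6 = 43 = 5·19^0 + 2·19^1
Factor λ_0 = (14, 6, 14, 17, 11, 5)
Factor λ_1 = (6, 16, 18, 6, 2, 2)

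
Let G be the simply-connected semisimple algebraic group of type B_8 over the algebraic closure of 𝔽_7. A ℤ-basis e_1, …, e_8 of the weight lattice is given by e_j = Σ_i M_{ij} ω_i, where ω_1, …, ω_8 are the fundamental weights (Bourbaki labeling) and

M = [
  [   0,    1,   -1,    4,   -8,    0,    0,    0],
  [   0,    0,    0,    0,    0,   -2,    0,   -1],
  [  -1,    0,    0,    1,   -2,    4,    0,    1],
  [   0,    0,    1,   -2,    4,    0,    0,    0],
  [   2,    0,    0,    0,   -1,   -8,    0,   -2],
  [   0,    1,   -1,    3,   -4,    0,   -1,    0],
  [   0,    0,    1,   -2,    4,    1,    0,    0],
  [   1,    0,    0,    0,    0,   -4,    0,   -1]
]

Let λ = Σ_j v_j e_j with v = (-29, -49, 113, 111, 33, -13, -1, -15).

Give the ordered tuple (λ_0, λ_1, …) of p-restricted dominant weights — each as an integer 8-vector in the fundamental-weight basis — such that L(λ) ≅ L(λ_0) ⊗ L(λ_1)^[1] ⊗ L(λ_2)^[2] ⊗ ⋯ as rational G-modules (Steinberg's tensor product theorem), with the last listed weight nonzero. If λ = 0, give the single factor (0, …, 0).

Compute c_i = Σ_j M_{ij} v_j with v = (-29, -49, 113, 111, 33, -13, -1, -15):
  c_1 = (0)·(-29) + (1)·(-49) + (-1)·(113) + (4)·(111) + (-8)·(33) + (0)·(-13) + (0)·(-1) + (0)·(-15) = 18
  c_2 = (0)·(-29) + (0)·(-49) + (0)·(113) + (0)·(111) + (0)·(33) + (-2)·(-13) + (0)·(-1) + (-1)·(-15) = 41
  c_3 = (-1)·(-29) + (0)·(-49) + (0)·(113) + (1)·(111) + (-2)·(33) + (4)·(-13) + (0)·(-1) + (1)·(-15) = 7
  c_4 = (0)·(-29) + (0)·(-49) + (1)·(113) + (-2)·(111) + (4)·(33) + (0)·(-13) + (0)·(-1) + (0)·(-15) = 23
  c_5 = (2)·(-29) + (0)·(-49) + (0)·(113) + (0)·(111) + (-1)·(33) + (-8)·(-13) + (0)·(-1) + (-2)·(-15) = 43
  c_6 = (0)·(-29) + (1)·(-49) + (-1)·(113) + (3)·(111) + (-4)·(33) + (0)·(-13) + (-1)·(-1) + (0)·(-15) = 40
  c_7 = (0)·(-29) + (0)·(-49) + (1)·(113) + (-2)·(111) + (4)·(33) + (1)·(-13) + (0)·(-1) + (0)·(-15) = 10
  c_8 = (1)·(-29) + (0)·(-49) + (0)·(113) + (0)·(111) + (0)·(33) + (-4)·(-13) + (0)·(-1) + (-1)·(-15) = 38
Base-7 expansion of each c_i:
  c_1 = 18 = 4·7^0 + 2·7^1
  c_2 = 41 = 6·7^0 + 5·7^1
  c_3 = 7 = 0·7^0 + 1·7^1
  c_4 = 23 = 2·7^0 + 3·7^1
  c_5 = 43 = 1·7^0 + 6·7^1
  c_6 = 40 = 5·7^0 + 5·7^1
  c_7 = 10 = 3·7^0 + 1·7^1
  c_8 = 38 = 3·7^0 + 5·7^1
Factor λ_0 = (4, 6, 0, 2, 1, 5, 3, 3)
Factor λ_1 = (2, 5, 1, 3, 6, 5, 1, 5)

((4, 6, 0, 2, 1, 5, 3, 3), (2, 5, 1, 3, 6, 5, 1, 5))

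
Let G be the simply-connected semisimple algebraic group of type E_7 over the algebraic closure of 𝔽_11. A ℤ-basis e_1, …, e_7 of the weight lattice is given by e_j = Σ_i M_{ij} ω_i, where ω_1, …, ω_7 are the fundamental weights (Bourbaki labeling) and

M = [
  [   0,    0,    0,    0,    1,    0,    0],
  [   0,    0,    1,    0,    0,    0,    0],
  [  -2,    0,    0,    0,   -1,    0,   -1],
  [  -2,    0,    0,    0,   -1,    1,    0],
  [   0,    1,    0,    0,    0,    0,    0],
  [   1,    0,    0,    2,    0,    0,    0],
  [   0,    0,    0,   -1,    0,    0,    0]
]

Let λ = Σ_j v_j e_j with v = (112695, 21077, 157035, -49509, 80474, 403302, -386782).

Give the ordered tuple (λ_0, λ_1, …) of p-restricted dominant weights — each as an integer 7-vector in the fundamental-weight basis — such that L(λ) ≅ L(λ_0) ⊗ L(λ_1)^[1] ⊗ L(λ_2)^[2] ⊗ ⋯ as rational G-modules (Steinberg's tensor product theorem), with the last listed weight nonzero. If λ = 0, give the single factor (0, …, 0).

((9, 10, 2, 0, 1, 4, 9), (0, 8, 8, 3, 2, 0, 1), (5, 10, 8, 2, 9, 3, 2), (5, 7, 5, 7, 4, 10, 4), (5, 10, 5, 6, 1, 0, 3))

ω-coordinates c = M·v, v = (112695, 21077, 157035, -49509, 80474, 403302, -386782):
  c_1 = (0)·(112695) + (0)·(21077) + (0)·(157035) + (0)·(-49509) + (1)·(80474) + (0)·(403302) + (0)·(-386782) = 80474
  c_2 = (0)·(112695) + (0)·(21077) + (1)·(157035) + (0)·(-49509) + (0)·(80474) + (0)·(403302) + (0)·(-386782) = 157035
  c_3 = (-2)·(112695) + (0)·(21077) + (0)·(157035) + (0)·(-49509) + (-1)·(80474) + (0)·(403302) + (-1)·(-386782) = 80918
  c_4 = (-2)·(112695) + (0)·(21077) + (0)·(157035) + (0)·(-49509) + (-1)·(80474) + (1)·(403302) + (0)·(-386782) = 97438
  c_5 = (0)·(112695) + (1)·(21077) + (0)·(157035) + (0)·(-49509) + (0)·(80474) + (0)·(403302) + (0)·(-386782) = 21077
  c_6 = (1)·(112695) + (0)·(21077) + (0)·(157035) + (2)·(-49509) + (0)·(80474) + (0)·(403302) + (0)·(-386782) = 13677
  c_7 = (0)·(112695) + (0)·(21077) + (0)·(157035) + (-1)·(-49509) + (0)·(80474) + (0)·(403302) + (0)·(-386782) = 49509
Expand coordinatewise in base 11:
  c_1 = 80474 = 9·11^0 + 0·11^1 + 5·11^2 + 5·11^3 + 5·11^4
  c_2 = 157035 = 10·11^0 + 8·11^1 + 10·11^2 + 7·11^3 + 10·11^4
  c_3 = 80918 = 2·11^0 + 8·11^1 + 8·11^2 + 5·11^3 + 5·11^4
  c_4 = 97438 = 0·11^0 + 3·11^1 + 2·11^2 + 7·11^3 + 6·11^4
  c_5 = 21077 = 1·11^0 + 2·11^1 + 9·11^2 + 4·11^3 + 1·11^4
  c_6 = 13677 = 4·11^0 + 0·11^1 + 3·11^2 + 10·11^3
  c_7 = 49509 = 9·11^0 + 1·11^1 + 2·11^2 + 4·11^3 + 3·11^4
p-restricted factor λ_0 = (9, 10, 2, 0, 1, 4, 9)
p-restricted factor λ_1 = (0, 8, 8, 3, 2, 0, 1)
p-restricted factor λ_2 = (5, 10, 8, 2, 9, 3, 2)
p-restricted factor λ_3 = (5, 7, 5, 7, 4, 10, 4)
p-restricted factor λ_4 = (5, 10, 5, 6, 1, 0, 3)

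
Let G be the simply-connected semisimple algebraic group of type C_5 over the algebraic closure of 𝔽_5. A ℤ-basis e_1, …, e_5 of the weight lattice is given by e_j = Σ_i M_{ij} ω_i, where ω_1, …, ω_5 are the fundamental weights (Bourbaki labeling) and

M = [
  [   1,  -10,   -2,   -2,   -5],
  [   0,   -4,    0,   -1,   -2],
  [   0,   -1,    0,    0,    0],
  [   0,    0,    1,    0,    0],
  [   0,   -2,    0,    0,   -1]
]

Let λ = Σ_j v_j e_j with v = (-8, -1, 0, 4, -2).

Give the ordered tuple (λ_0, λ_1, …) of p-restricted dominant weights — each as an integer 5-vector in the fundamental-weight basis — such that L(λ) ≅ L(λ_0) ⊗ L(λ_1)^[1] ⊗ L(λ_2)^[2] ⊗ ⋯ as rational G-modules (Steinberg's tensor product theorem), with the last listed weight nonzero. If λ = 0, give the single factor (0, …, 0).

Compute c_i = Σ_j M_{ij} v_j with v = (-8, -1, 0, 4, -2):
  c_1 = (1)·(-8) + (-10)·(-1) + (-2)·(0) + (-2)·(4) + (-5)·(-2) = 4
  c_2 = (0)·(-8) + (-4)·(-1) + (0)·(0) + (-1)·(4) + (-2)·(-2) = 4
  c_3 = (0)·(-8) + (-1)·(-1) + (0)·(0) + (0)·(4) + (0)·(-2) = 1
  c_4 = (0)·(-8) + (0)·(-1) + (1)·(0) + (0)·(4) + (0)·(-2) = 0
  c_5 = (0)·(-8) + (-2)·(-1) + (0)·(0) + (0)·(4) + (-1)·(-2) = 4
p = 5; digits c_i = Σ_j d_{ij}·5^j, 0 ≤ d_{ij} < 5:
  c_1 = 4 = 4·5^0
  c_2 = 4 = 4·5^0
  c_3 = 1 = 1·5^0
  c_4 = 0
  c_5 = 4 = 4·5^0
Factor λ_0 = (4, 4, 1, 0, 4)

((4, 4, 1, 0, 4),)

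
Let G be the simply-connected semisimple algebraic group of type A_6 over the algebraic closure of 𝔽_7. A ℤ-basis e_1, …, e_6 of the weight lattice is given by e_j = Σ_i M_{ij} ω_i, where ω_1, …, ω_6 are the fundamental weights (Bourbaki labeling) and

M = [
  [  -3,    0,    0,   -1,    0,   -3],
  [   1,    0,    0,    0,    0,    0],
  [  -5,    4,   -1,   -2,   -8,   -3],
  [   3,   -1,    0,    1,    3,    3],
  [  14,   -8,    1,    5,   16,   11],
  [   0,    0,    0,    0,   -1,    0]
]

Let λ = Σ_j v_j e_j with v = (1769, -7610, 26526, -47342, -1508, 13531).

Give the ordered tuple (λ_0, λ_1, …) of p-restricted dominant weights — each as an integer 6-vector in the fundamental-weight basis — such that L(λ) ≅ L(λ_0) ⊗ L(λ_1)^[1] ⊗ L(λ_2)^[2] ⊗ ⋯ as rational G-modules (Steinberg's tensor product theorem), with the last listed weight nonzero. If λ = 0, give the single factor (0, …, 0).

Change of basis e → ω: c = M·v where v = (1769, -7610, 26526, -47342, -1508, 13531):
  c_1 = (-3)·(1769) + (0)·(-7610) + 0·26526 + (-1)·(-47342) + (0)·(-1508) + (-3)·(13531) = 1442
  c_2 = 1·1769 + (0)·(-7610) + 0·26526 + (0)·(-47342) + (0)·(-1508) + 0·13531 = 1769
  c_3 = (-5)·(1769) + (4)·(-7610) + (-1)·(26526) + (-2)·(-47342) + (-8)·(-1508) + (-3)·(13531) = 344
  c_4 = 3·1769 + (-1)·(-7610) + 0·26526 + (1)·(-47342) + (3)·(-1508) + 3·13531 = 1644
  c_5 = 14·1769 + (-8)·(-7610) + 1·26526 + (5)·(-47342) + (16)·(-1508) + 11·13531 = 175
  c_6 = 0·1769 + (0)·(-7610) + 0·26526 + (0)·(-47342) + (-1)·(-1508) + 0·13531 = 1508
Expand coordinatewise in base 7:
  c_1 = 1442 = 0·7^0 + 3·7^1 + 1·7^2 + 4·7^3
  c_2 = 1769 = 5·7^0 + 0·7^1 + 1·7^2 + 5·7^3
  c_3 = 344 = 1·7^0 + 0·7^1 + 0·7^2 + 1·7^3
  c_4 = 1644 = 6·7^0 + 3·7^1 + 5·7^2 + 4·7^3
  c_5 = 175 = 0·7^0 + 4·7^1 + 3·7^2
  c_6 = 1508 = 3·7^0 + 5·7^1 + 2·7^2 + 4·7^3
Factor λ_0 = (0, 5, 1, 6, 0, 3)
Factor λ_1 = (3, 0, 0, 3, 4, 5)
Factor λ_2 = (1, 1, 0, 5, 3, 2)
Factor λ_3 = (4, 5, 1, 4, 0, 4)

((0, 5, 1, 6, 0, 3), (3, 0, 0, 3, 4, 5), (1, 1, 0, 5, 3, 2), (4, 5, 1, 4, 0, 4))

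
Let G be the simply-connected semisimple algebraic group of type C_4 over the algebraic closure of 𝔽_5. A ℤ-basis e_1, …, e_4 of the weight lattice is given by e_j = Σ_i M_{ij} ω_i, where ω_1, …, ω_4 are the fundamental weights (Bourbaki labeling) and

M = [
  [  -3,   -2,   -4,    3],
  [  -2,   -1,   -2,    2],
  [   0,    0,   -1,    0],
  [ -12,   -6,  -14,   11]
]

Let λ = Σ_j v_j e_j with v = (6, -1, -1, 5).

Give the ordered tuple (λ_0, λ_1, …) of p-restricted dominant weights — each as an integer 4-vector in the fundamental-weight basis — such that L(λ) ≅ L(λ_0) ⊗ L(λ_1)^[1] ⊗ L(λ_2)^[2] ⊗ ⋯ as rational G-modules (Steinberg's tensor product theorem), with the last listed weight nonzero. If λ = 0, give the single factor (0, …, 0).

Converting to the ω-basis (c_i = row i of M dotted with v = (6, -1, -1, 5)):
  c_1 = (-3)·(6) + (-2)·(-1) + (-4)·(-1) + 3·5 = 3
  c_2 = (-2)·(6) + (-1)·(-1) + (-2)·(-1) + 2·5 = 1
  c_3 = 0·6 + (0)·(-1) + (-1)·(-1) + 0·5 = 1
  c_4 = (-12)·(6) + (-6)·(-1) + (-14)·(-1) + 11·5 = 3
Base-5 expansion of each c_i:
  c_1 = 3 = 3·5^0
  c_2 = 1 = 1·5^0
  c_3 = 1 = 1·5^0
  c_4 = 3 = 3·5^0
p-restricted factor λ_0 = (3, 1, 1, 3)

((3, 1, 1, 3),)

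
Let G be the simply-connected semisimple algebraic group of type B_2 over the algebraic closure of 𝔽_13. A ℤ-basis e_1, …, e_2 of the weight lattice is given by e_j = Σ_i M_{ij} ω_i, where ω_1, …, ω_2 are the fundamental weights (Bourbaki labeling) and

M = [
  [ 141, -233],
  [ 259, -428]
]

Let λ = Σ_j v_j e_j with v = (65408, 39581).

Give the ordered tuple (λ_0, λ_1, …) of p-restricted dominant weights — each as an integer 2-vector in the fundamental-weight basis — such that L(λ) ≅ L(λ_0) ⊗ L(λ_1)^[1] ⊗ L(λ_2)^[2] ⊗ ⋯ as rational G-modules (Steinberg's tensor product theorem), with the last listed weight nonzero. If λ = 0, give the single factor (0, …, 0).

Converting to the ω-basis (c_i = row i of M dotted with v = (65408, 39581)):
  c_1 = (141)·(65408) + (-233)·(39581) = 155
  c_2 = (259)·(65408) + (-428)·(39581) = 4
Writing each c_i in base p = 13:
  c_1 = 155 = 12·13^0 + 11·13^1
  c_2 = 4 = 4·13^0
Factor λ_0 = (12, 4)
Factor λ_1 = (11, 0)

((12, 4), (11, 0))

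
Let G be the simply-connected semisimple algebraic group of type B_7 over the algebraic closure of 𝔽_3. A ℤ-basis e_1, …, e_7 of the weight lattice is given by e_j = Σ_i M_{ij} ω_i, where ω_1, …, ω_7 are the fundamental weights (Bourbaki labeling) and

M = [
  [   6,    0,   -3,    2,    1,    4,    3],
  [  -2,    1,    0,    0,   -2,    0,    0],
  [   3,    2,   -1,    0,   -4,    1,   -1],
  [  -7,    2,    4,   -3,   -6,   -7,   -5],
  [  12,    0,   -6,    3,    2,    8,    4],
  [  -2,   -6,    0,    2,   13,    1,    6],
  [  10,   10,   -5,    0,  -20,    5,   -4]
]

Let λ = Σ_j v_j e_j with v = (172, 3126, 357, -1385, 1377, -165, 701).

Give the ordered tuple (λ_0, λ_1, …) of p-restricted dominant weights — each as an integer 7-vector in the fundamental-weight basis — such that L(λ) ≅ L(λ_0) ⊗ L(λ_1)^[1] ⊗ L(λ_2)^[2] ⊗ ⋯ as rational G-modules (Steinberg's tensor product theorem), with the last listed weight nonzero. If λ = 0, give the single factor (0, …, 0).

((2, 1, 1, 1, 2, 0, 2), (0, 0, 0, 0, 1, 0, 2), (1, 0, 1, 2, 0, 2, 2), (0, 1, 1, 0, 0, 2, 0))

ω-coordinates c = M·v, v = (172, 3126, 357, -1385, 1377, -165, 701):
  c_1 = 6*172 + 0*3126 + -3*357 + 2*-1385 + 1*1377 + 4*-165 + 3*701 = 11
  c_2 = -2*172 + 1*3126 + 0*357 + 0*-1385 + -2*1377 + 0*-165 + 0*701 = 28
  c_3 = 3*172 + 2*3126 + -1*357 + 0*-1385 + -4*1377 + 1*-165 + -1*701 = 37
  c_4 = -7*172 + 2*3126 + 4*357 + -3*-1385 + -6*1377 + -7*-165 + -5*701 = 19
  c_5 = 12*172 + 0*3126 + -6*357 + 3*-1385 + 2*1377 + 8*-165 + 4*701 = 5
  c_6 = -2*172 + -6*3126 + 0*357 + 2*-1385 + 13*1377 + 1*-165 + 6*701 = 72
  c_7 = 10*172 + 10*3126 + -5*357 + 0*-1385 + -20*1377 + 5*-165 + -4*701 = 26
Base-3 expansion of each c_i:
  c_1 = 11 = 2·3^0 + 0·3^1 + 1·3^2
  c_2 = 28 = 1·3^0 + 0·3^1 + 0·3^2 + 1·3^3
  c_3 = 37 = 1·3^0 + 0·3^1 + 1·3^2 + 1·3^3
  c_4 = 19 = 1·3^0 + 0·3^1 + 2·3^2
  c_5 = 5 = 2·3^0 + 1·3^1
  c_6 = 72 = 0·3^0 + 0·3^1 + 2·3^2 + 2·3^3
  c_7 = 26 = 2·3^0 + 2·3^1 + 2·3^2
p-restricted factor λ_0 = (2, 1, 1, 1, 2, 0, 2)
p-restricted factor λ_1 = (0, 0, 0, 0, 1, 0, 2)
p-restricted factor λ_2 = (1, 0, 1, 2, 0, 2, 2)
p-restricted factor λ_3 = (0, 1, 1, 0, 0, 2, 0)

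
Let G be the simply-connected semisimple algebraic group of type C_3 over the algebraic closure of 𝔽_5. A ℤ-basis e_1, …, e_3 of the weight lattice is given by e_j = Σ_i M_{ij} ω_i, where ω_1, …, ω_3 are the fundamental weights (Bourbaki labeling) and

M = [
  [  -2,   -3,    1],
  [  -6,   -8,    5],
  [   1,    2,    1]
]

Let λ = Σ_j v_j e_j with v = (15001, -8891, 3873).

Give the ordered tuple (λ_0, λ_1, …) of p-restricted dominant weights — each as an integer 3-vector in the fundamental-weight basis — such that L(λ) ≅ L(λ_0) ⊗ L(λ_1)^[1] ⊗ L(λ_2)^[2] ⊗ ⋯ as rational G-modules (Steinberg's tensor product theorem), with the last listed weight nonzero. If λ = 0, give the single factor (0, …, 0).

Change of basis e → ω: c = M·v where v = (15001, -8891, 3873):
  c_1 = (-2)·(15001) + (-3)·(-8891) + (1)·(3873) = 544
  c_2 = (-6)·(15001) + (-8)·(-8891) + (5)·(3873) = 487
  c_3 = (1)·(15001) + (2)·(-8891) + (1)·(3873) = 1092
Writing each c_i in base p = 5:
  c_1 = 544 = 4·5^0 + 3·5^1 + 1·5^2 + 4·5^3
  c_2 = 487 = 2·5^0 + 2·5^1 + 4·5^2 + 3·5^3
  c_3 = 1092 = 2·5^0 + 3·5^1 + 3·5^2 + 3·5^3 + 1·5^4
λ_0 = (4, 2, 2)
λ_1 = (3, 2, 3)
λ_2 = (1, 4, 3)
λ_3 = (4, 3, 3)
λ_4 = (0, 0, 1)

((4, 2, 2), (3, 2, 3), (1, 4, 3), (4, 3, 3), (0, 0, 1))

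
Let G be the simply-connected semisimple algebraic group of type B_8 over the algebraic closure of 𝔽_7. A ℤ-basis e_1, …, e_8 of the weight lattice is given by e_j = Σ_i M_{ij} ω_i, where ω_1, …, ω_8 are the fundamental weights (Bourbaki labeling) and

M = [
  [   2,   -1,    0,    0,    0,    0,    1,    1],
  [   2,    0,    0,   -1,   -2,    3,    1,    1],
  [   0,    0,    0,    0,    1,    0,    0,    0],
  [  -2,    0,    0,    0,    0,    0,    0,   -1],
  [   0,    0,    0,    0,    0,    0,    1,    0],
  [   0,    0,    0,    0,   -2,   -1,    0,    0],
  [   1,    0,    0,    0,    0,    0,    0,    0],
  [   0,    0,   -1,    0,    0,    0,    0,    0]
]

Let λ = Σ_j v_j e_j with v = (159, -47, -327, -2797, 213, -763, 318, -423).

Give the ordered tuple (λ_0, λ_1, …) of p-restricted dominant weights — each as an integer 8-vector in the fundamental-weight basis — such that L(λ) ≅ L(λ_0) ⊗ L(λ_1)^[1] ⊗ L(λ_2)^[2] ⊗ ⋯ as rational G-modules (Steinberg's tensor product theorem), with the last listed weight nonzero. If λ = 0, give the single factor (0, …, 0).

Change of basis e → ω: c = M·v where v = (159, -47, -327, -2797, 213, -763, 318, -423):
  c_1 = 2·159 + (-1)·(-47) + (0)·(-327) + (0)·(-2797) + 0·213 + (0)·(-763) + 1·318 + (1)·(-423) = 260
  c_2 = 2·159 + (0)·(-47) + (0)·(-327) + (-1)·(-2797) + (-2)·(213) + (3)·(-763) + 1·318 + (1)·(-423) = 295
  c_3 = 0·159 + (0)·(-47) + (0)·(-327) + (0)·(-2797) + 1·213 + (0)·(-763) + 0·318 + (0)·(-423) = 213
  c_4 = (-2)·(159) + (0)·(-47) + (0)·(-327) + (0)·(-2797) + 0·213 + (0)·(-763) + 0·318 + (-1)·(-423) = 105
  c_5 = 0·159 + (0)·(-47) + (0)·(-327) + (0)·(-2797) + 0·213 + (0)·(-763) + 1·318 + (0)·(-423) = 318
  c_6 = 0·159 + (0)·(-47) + (0)·(-327) + (0)·(-2797) + (-2)·(213) + (-1)·(-763) + 0·318 + (0)·(-423) = 337
  c_7 = 1·159 + (0)·(-47) + (0)·(-327) + (0)·(-2797) + 0·213 + (0)·(-763) + 0·318 + (0)·(-423) = 159
  c_8 = 0·159 + (0)·(-47) + (-1)·(-327) + (0)·(-2797) + 0·213 + (0)·(-763) + 0·318 + (0)·(-423) = 327
Writing each c_i in base p = 7:
  c_1 = 260 = 1·7^0 + 2·7^1 + 5·7^2
  c_2 = 295 = 1·7^0 + 0·7^1 + 6·7^2
  c_3 = 213 = 3·7^0 + 2·7^1 + 4·7^2
  c_4 = 105 = 0·7^0 + 1·7^1 + 2·7^2
  c_5 = 318 = 3·7^0 + 3·7^1 + 6·7^2
  c_6 = 337 = 1·7^0 + 6·7^1 + 6·7^2
  c_7 = 159 = 5·7^0 + 1·7^1 + 3·7^2
  c_8 = 327 = 5·7^0 + 4·7^1 + 6·7^2
λ_0 = (1, 1, 3, 0, 3, 1, 5, 5)
λ_1 = (2, 0, 2, 1, 3, 6, 1, 4)
λ_2 = (5, 6, 4, 2, 6, 6, 3, 6)

((1, 1, 3, 0, 3, 1, 5, 5), (2, 0, 2, 1, 3, 6, 1, 4), (5, 6, 4, 2, 6, 6, 3, 6))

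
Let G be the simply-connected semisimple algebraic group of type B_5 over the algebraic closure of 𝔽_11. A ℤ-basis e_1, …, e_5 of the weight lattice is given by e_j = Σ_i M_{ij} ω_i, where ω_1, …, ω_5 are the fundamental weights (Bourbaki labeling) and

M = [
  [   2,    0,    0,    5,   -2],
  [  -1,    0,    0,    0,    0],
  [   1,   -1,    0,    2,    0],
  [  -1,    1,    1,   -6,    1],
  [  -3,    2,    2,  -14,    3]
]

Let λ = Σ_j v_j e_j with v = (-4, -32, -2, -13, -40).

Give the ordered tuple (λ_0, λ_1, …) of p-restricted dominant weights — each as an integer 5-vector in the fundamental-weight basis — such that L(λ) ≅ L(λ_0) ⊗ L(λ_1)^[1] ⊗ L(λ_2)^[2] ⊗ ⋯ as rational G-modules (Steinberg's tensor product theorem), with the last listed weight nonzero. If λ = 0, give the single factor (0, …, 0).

ω-coordinates c = M·v, v = (-4, -32, -2, -13, -40):
  c_1 = 2*-4 + 0*-32 + 0*-2 + 5*-13 + -2*-40 = 7
  c_2 = -1*-4 + 0*-32 + 0*-2 + 0*-13 + 0*-40 = 4
  c_3 = 1*-4 + -1*-32 + 0*-2 + 2*-13 + 0*-40 = 2
  c_4 = -1*-4 + 1*-32 + 1*-2 + -6*-13 + 1*-40 = 8
  c_5 = -3*-4 + 2*-32 + 2*-2 + -14*-13 + 3*-40 = 6
p = 11; digits c_i = Σ_j d_{ij}·11^j, 0 ≤ d_{ij} < 11:
  c_1 = 7 = 7·11^0
  c_2 = 4 = 4·11^0
  c_3 = 2 = 2·11^0
  c_4 = 8 = 8·11^0
  c_5 = 6 = 6·11^0
Factor λ_0 = (7, 4, 2, 8, 6)

((7, 4, 2, 8, 6),)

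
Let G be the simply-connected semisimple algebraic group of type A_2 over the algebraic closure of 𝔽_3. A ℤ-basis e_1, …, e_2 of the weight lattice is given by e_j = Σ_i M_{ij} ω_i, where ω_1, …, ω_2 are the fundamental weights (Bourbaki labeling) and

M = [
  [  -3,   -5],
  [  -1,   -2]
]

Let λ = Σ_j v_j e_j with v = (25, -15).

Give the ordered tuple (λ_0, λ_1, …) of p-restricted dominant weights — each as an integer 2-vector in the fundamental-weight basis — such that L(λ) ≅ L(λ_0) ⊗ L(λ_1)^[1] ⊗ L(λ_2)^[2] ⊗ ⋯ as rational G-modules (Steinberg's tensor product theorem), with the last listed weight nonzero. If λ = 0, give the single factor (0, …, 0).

((0, 2), (0, 1))

Change of basis e → ω: c = M·v where v = (25, -15):
  c_1 = (-3)·(25) + (-5)·(-15) = 0
  c_2 = (-1)·(25) + (-2)·(-15) = 5
Writing each c_i in base p = 3:
  c_1 = 0
  c_2 = 5 = 2·3^0 + 1·3^1
p-restricted factor λ_0 = (0, 2)
p-restricted factor λ_1 = (0, 1)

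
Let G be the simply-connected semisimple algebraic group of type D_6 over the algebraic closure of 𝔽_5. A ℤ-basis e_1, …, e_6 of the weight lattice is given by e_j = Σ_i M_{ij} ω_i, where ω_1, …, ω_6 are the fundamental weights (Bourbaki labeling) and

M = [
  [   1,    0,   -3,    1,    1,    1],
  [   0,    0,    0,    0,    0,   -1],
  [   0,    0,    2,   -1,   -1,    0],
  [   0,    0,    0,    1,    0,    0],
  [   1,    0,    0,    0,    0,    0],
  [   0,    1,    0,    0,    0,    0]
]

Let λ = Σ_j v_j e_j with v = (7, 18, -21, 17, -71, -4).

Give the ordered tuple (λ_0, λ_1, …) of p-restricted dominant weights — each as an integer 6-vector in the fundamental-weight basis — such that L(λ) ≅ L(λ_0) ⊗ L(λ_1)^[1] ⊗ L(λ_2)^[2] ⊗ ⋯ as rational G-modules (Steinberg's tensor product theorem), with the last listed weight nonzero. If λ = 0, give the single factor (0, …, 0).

In the fundamental-weight basis, λ has coordinates c = M·v (v = (7, 18, -21, 17, -71, -4)):
  c_1 = 1*7 + 0*18 + -3*-21 + 1*17 + 1*-71 + 1*-4 = 12
  c_2 = 0*7 + 0*18 + 0*-21 + 0*17 + 0*-71 + -1*-4 = 4
  c_3 = 0*7 + 0*18 + 2*-21 + -1*17 + -1*-71 + 0*-4 = 12
  c_4 = 0*7 + 0*18 + 0*-21 + 1*17 + 0*-71 + 0*-4 = 17
  c_5 = 1*7 + 0*18 + 0*-21 + 0*17 + 0*-71 + 0*-4 = 7
  c_6 = 0*7 + 1*18 + 0*-21 + 0*17 + 0*-71 + 0*-4 = 18
Expand coordinatewise in base 5:
  c_1 = 12 = 2·5^0 + 2·5^1
  c_2 = 4 = 4·5^0
  c_3 = 12 = 2·5^0 + 2·5^1
  c_4 = 17 = 2·5^0 + 3·5^1
  c_5 = 7 = 2·5^0 + 1·5^1
  c_6 = 18 = 3·5^0 + 3·5^1
λ_0 = (2, 4, 2, 2, 2, 3)
λ_1 = (2, 0, 2, 3, 1, 3)

((2, 4, 2, 2, 2, 3), (2, 0, 2, 3, 1, 3))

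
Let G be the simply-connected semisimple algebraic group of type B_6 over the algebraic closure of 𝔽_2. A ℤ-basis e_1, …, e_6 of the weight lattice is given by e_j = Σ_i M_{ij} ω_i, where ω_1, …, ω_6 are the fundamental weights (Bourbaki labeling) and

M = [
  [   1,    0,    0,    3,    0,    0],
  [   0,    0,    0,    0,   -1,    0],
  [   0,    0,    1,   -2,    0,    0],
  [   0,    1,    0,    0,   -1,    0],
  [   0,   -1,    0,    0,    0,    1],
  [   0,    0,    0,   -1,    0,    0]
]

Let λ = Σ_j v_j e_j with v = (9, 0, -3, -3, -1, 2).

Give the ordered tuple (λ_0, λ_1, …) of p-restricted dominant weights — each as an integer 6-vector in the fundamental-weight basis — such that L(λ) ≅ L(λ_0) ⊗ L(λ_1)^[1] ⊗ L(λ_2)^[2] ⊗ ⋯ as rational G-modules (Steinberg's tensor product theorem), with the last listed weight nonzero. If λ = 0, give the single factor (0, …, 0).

((0, 1, 1, 1, 0, 1), (0, 0, 1, 0, 1, 1))

Compute c_i = Σ_j M_{ij} v_j with v = (9, 0, -3, -3, -1, 2):
  c_1 = 1·9 + 0·0 + (0)·(-3) + (3)·(-3) + (0)·(-1) + 0·2 = 0
  c_2 = 0·9 + 0·0 + (0)·(-3) + (0)·(-3) + (-1)·(-1) + 0·2 = 1
  c_3 = 0·9 + 0·0 + (1)·(-3) + (-2)·(-3) + (0)·(-1) + 0·2 = 3
  c_4 = 0·9 + 1·0 + (0)·(-3) + (0)·(-3) + (-1)·(-1) + 0·2 = 1
  c_5 = 0·9 + (-1)·(0) + (0)·(-3) + (0)·(-3) + (0)·(-1) + 1·2 = 2
  c_6 = 0·9 + 0·0 + (0)·(-3) + (-1)·(-3) + (0)·(-1) + 0·2 = 3
p = 2; digits c_i = Σ_j d_{ij}·2^j, 0 ≤ d_{ij} < 2:
  c_1 = 0
  c_2 = 1 = 1·2^0
  c_3 = 3 = 1·2^0 + 1·2^1
  c_4 = 1 = 1·2^0
  c_5 = 2 = 0·2^0 + 1·2^1
  c_6 = 3 = 1·2^0 + 1·2^1
Factor λ_0 = (0, 1, 1, 1, 0, 1)
Factor λ_1 = (0, 0, 1, 0, 1, 1)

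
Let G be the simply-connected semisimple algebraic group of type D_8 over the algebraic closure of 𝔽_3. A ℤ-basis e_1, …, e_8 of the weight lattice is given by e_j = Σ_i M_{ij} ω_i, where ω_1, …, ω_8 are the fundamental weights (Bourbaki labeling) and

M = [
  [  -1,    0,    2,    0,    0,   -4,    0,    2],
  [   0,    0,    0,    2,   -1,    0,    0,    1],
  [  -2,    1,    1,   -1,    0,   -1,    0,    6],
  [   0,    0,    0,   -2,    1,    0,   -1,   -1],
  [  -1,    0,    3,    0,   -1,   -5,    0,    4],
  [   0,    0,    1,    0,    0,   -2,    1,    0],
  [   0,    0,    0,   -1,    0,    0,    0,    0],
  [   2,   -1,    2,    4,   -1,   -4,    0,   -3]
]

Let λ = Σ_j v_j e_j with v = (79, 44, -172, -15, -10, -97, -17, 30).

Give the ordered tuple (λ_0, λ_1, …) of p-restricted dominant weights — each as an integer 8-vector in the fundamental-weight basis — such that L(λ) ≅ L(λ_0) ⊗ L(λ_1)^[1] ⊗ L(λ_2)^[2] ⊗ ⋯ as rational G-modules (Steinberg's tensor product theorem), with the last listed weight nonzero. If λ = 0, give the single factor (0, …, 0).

In the fundamental-weight basis, λ has coordinates c = M·v (v = (79, 44, -172, -15, -10, -97, -17, 30)):
  c_1 = -1*79 + 0*44 + 2*-172 + 0*-15 + 0*-10 + -4*-97 + 0*-17 + 2*30 = 25
  c_2 = 0*79 + 0*44 + 0*-172 + 2*-15 + -1*-10 + 0*-97 + 0*-17 + 1*30 = 10
  c_3 = -2*79 + 1*44 + 1*-172 + -1*-15 + 0*-10 + -1*-97 + 0*-17 + 6*30 = 6
  c_4 = 0*79 + 0*44 + 0*-172 + -2*-15 + 1*-10 + 0*-97 + -1*-17 + -1*30 = 7
  c_5 = -1*79 + 0*44 + 3*-172 + 0*-15 + -1*-10 + -5*-97 + 0*-17 + 4*30 = 20
  c_6 = 0*79 + 0*44 + 1*-172 + 0*-15 + 0*-10 + -2*-97 + 1*-17 + 0*30 = 5
  c_7 = 0*79 + 0*44 + 0*-172 + -1*-15 + 0*-10 + 0*-97 + 0*-17 + 0*30 = 15
  c_8 = 2*79 + -1*44 + 2*-172 + 4*-15 + -1*-10 + -4*-97 + 0*-17 + -3*30 = 18
Writing each c_i in base p = 3:
  c_1 = 25 = 1·3^0 + 2·3^1 + 2·3^2
  c_2 = 10 = 1·3^0 + 0·3^1 + 1·3^2
  c_3 = 6 = 0·3^0 + 2·3^1
  c_4 = 7 = 1·3^0 + 2·3^1
  c_5 = 20 = 2·3^0 + 0·3^1 + 2·3^2
  c_6 = 5 = 2·3^0 + 1·3^1
  c_7 = 15 = 0·3^0 + 2·3^1 + 1·3^2
  c_8 = 18 = 0·3^0 + 0·3^1 + 2·3^2
p-restricted factor λ_0 = (1, 1, 0, 1, 2, 2, 0, 0)
p-restricted factor λ_1 = (2, 0, 2, 2, 0, 1, 2, 0)
p-restricted factor λ_2 = (2, 1, 0, 0, 2, 0, 1, 2)

((1, 1, 0, 1, 2, 2, 0, 0), (2, 0, 2, 2, 0, 1, 2, 0), (2, 1, 0, 0, 2, 0, 1, 2))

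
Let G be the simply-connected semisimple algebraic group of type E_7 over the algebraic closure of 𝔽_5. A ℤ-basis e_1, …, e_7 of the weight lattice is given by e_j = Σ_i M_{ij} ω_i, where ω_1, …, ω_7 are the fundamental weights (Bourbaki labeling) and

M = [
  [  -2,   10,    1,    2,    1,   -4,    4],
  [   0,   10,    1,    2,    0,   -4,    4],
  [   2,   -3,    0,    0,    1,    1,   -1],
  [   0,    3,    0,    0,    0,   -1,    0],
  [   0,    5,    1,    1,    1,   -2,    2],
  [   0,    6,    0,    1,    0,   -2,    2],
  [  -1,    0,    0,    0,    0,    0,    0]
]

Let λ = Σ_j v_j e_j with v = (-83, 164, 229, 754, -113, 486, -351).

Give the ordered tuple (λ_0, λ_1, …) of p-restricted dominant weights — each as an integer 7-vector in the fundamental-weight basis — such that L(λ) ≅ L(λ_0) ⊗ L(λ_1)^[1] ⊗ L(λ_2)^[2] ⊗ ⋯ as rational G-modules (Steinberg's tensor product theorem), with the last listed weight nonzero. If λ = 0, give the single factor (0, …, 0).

((2, 4, 1, 1, 1, 4, 3), (1, 0, 3, 1, 3, 2, 1), (3, 1, 2, 0, 0, 2, 3))

Compute c_i = Σ_j M_{ij} v_j with v = (-83, 164, 229, 754, -113, 486, -351):
  c_1 = (-2)·(-83) + (10)·(164) + (1)·(229) + (2)·(754) + (1)·(-113) + (-4)·(486) + (4)·(-351) = 82
  c_2 = (0)·(-83) + (10)·(164) + (1)·(229) + (2)·(754) + (0)·(-113) + (-4)·(486) + (4)·(-351) = 29
  c_3 = (2)·(-83) + (-3)·(164) + (0)·(229) + (0)·(754) + (1)·(-113) + (1)·(486) + (-1)·(-351) = 66
  c_4 = (0)·(-83) + (3)·(164) + (0)·(229) + (0)·(754) + (0)·(-113) + (-1)·(486) + (0)·(-351) = 6
  c_5 = (0)·(-83) + (5)·(164) + (1)·(229) + (1)·(754) + (1)·(-113) + (-2)·(486) + (2)·(-351) = 16
  c_6 = (0)·(-83) + (6)·(164) + (0)·(229) + (1)·(754) + (0)·(-113) + (-2)·(486) + (2)·(-351) = 64
  c_7 = (-1)·(-83) + (0)·(164) + (0)·(229) + (0)·(754) + (0)·(-113) + (0)·(486) + (0)·(-351) = 83
Base-5 expansion of each c_i:
  c_1 = 82 = 2·5^0 + 1·5^1 + 3·5^2
  c_2 = 29 = 4·5^0 + 0·5^1 + 1·5^2
  c_3 = 66 = 1·5^0 + 3·5^1 + 2·5^2
  c_4 = 6 = 1·5^0 + 1·5^1
  c_5 = 16 = 1·5^0 + 3·5^1
  c_6 = 64 = 4·5^0 + 2·5^1 + 2·5^2
  c_7 = 83 = 3·5^0 + 1·5^1 + 3·5^2
Factor λ_0 = (2, 4, 1, 1, 1, 4, 3)
Factor λ_1 = (1, 0, 3, 1, 3, 2, 1)
Factor λ_2 = (3, 1, 2, 0, 0, 2, 3)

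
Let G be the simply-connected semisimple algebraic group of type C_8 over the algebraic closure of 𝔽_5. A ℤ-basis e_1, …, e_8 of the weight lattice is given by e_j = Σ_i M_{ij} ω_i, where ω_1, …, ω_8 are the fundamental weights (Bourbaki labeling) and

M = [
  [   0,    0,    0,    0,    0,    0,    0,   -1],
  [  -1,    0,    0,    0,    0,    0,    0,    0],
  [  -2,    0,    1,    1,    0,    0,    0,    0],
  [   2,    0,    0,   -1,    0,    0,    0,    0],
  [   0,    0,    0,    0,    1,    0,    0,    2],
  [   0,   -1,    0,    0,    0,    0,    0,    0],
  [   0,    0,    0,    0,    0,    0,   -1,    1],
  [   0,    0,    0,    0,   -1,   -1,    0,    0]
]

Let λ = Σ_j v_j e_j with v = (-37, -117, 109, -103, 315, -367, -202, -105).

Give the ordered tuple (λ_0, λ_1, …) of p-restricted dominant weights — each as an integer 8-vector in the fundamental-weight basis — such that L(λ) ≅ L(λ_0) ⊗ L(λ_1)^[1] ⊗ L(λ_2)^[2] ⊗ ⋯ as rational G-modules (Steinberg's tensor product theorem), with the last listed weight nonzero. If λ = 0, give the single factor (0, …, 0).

Compute c_i = Σ_j M_{ij} v_j with v = (-37, -117, 109, -103, 315, -367, -202, -105):
  c_1 = (0)·(-37) + (0)·(-117) + 0·109 + (0)·(-103) + 0·315 + (0)·(-367) + (0)·(-202) + (-1)·(-105) = 105
  c_2 = (-1)·(-37) + (0)·(-117) + 0·109 + (0)·(-103) + 0·315 + (0)·(-367) + (0)·(-202) + (0)·(-105) = 37
  c_3 = (-2)·(-37) + (0)·(-117) + 1·109 + (1)·(-103) + 0·315 + (0)·(-367) + (0)·(-202) + (0)·(-105) = 80
  c_4 = (2)·(-37) + (0)·(-117) + 0·109 + (-1)·(-103) + 0·315 + (0)·(-367) + (0)·(-202) + (0)·(-105) = 29
  c_5 = (0)·(-37) + (0)·(-117) + 0·109 + (0)·(-103) + 1·315 + (0)·(-367) + (0)·(-202) + (2)·(-105) = 105
  c_6 = (0)·(-37) + (-1)·(-117) + 0·109 + (0)·(-103) + 0·315 + (0)·(-367) + (0)·(-202) + (0)·(-105) = 117
  c_7 = (0)·(-37) + (0)·(-117) + 0·109 + (0)·(-103) + 0·315 + (0)·(-367) + (-1)·(-202) + (1)·(-105) = 97
  c_8 = (0)·(-37) + (0)·(-117) + 0·109 + (0)·(-103) + (-1)·(315) + (-1)·(-367) + (0)·(-202) + (0)·(-105) = 52
Expand coordinatewise in base 5:
  c_1 = 105 = 0·5^0 + 1·5^1 + 4·5^2
  c_2 = 37 = 2·5^0 + 2·5^1 + 1·5^2
  c_3 = 80 = 0·5^0 + 1·5^1 + 3·5^2
  c_4 = 29 = 4·5^0 + 0·5^1 + 1·5^2
  c_5 = 105 = 0·5^0 + 1·5^1 + 4·5^2
  c_6 = 117 = 2·5^0 + 3·5^1 + 4·5^2
  c_7 = 97 = 2·5^0 + 4·5^1 + 3·5^2
  c_8 = 52 = 2·5^0 + 0·5^1 + 2·5^2
Factor λ_0 = (0, 2, 0, 4, 0, 2, 2, 2)
Factor λ_1 = (1, 2, 1, 0, 1, 3, 4, 0)
Factor λ_2 = (4, 1, 3, 1, 4, 4, 3, 2)

((0, 2, 0, 4, 0, 2, 2, 2), (1, 2, 1, 0, 1, 3, 4, 0), (4, 1, 3, 1, 4, 4, 3, 2))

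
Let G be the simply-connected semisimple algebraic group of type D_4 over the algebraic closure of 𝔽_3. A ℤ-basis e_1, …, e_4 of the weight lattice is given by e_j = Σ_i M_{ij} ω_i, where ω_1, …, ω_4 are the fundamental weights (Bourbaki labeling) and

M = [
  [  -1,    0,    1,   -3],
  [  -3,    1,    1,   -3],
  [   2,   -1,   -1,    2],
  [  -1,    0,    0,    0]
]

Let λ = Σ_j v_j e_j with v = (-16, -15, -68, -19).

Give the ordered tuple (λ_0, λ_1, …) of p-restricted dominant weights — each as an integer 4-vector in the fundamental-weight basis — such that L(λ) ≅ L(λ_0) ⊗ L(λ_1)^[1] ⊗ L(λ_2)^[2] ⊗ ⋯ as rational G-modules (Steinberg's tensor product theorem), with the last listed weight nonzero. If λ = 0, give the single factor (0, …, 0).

((2, 1, 1, 1), (1, 1, 1, 2), (0, 2, 1, 1))

Compute c_i = Σ_j M_{ij} v_j with v = (-16, -15, -68, -19):
  c_1 = (-1)·(-16) + (0)·(-15) + (1)·(-68) + (-3)·(-19) = 5
  c_2 = (-3)·(-16) + (1)·(-15) + (1)·(-68) + (-3)·(-19) = 22
  c_3 = (2)·(-16) + (-1)·(-15) + (-1)·(-68) + (2)·(-19) = 13
  c_4 = (-1)·(-16) + (0)·(-15) + (0)·(-68) + (0)·(-19) = 16
Writing each c_i in base p = 3:
  c_1 = 5 = 2·3^0 + 1·3^1
  c_2 = 22 = 1·3^0 + 1·3^1 + 2·3^2
  c_3 = 13 = 1·3^0 + 1·3^1 + 1·3^2
  c_4 = 16 = 1·3^0 + 2·3^1 + 1·3^2
λ_0 = (2, 1, 1, 1)
λ_1 = (1, 1, 1, 2)
λ_2 = (0, 2, 1, 1)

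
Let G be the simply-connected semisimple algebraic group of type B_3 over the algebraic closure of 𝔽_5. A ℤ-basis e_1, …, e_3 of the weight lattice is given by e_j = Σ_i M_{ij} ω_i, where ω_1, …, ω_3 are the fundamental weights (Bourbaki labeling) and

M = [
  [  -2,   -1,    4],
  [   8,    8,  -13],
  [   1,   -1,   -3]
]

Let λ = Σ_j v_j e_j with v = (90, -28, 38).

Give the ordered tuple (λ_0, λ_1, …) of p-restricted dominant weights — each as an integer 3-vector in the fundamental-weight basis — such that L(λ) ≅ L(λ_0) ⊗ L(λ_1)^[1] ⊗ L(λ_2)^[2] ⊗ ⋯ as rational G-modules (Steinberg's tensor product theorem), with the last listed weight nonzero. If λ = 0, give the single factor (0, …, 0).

ω-coordinates c = M·v, v = (90, -28, 38):
  c_1 = -2*90 + -1*-28 + 4*38 = 0
  c_2 = 8*90 + 8*-28 + -13*38 = 2
  c_3 = 1*90 + -1*-28 + -3*38 = 4
Base-5 expansion of each c_i:
  c_1 = 0
  c_2 = 2 = 2·5^0
  c_3 = 4 = 4·5^0
p-restricted factor λ_0 = (0, 2, 4)

((0, 2, 4),)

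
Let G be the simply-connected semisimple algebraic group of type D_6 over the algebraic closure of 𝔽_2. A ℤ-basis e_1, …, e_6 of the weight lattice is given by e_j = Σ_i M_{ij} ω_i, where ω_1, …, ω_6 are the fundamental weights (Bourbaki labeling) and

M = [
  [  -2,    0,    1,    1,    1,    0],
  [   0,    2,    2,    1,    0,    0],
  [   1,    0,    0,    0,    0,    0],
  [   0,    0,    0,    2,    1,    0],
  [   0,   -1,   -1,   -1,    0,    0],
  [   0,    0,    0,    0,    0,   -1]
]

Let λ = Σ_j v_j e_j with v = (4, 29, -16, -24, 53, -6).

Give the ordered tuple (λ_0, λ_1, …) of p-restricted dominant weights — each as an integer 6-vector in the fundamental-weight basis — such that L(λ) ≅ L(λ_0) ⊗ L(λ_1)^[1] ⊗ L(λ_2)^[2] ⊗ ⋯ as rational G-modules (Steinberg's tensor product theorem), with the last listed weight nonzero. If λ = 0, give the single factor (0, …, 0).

ω-coordinates c = M·v, v = (4, 29, -16, -24, 53, -6):
  c_1 = (-2)·(4) + 0·29 + (1)·(-16) + (1)·(-24) + 1·53 + (0)·(-6) = 5
  c_2 = 0·4 + 2·29 + (2)·(-16) + (1)·(-24) + 0·53 + (0)·(-6) = 2
  c_3 = 1·4 + 0·29 + (0)·(-16) + (0)·(-24) + 0·53 + (0)·(-6) = 4
  c_4 = 0·4 + 0·29 + (0)·(-16) + (2)·(-24) + 1·53 + (0)·(-6) = 5
  c_5 = 0·4 + (-1)·(29) + (-1)·(-16) + (-1)·(-24) + 0·53 + (0)·(-6) = 11
  c_6 = 0·4 + 0·29 + (0)·(-16) + (0)·(-24) + 0·53 + (-1)·(-6) = 6
Writing each c_i in base p = 2:
  c_1 = 5 = 1·2^0 + 0·2^1 + 1·2^2
  c_2 = 2 = 0·2^0 + 1·2^1
  c_3 = 4 = 0·2^0 + 0·2^1 + 1·2^2
  c_4 = 5 = 1·2^0 + 0·2^1 + 1·2^2
  c_5 = 11 = 1·2^0 + 1·2^1 + 0·2^2 + 1·2^3
  c_6 = 6 = 0·2^0 + 1·2^1 + 1·2^2
p-restricted factor λ_0 = (1, 0, 0, 1, 1, 0)
p-restricted factor λ_1 = (0, 1, 0, 0, 1, 1)
p-restricted factor λ_2 = (1, 0, 1, 1, 0, 1)
p-restricted factor λ_3 = (0, 0, 0, 0, 1, 0)

((1, 0, 0, 1, 1, 0), (0, 1, 0, 0, 1, 1), (1, 0, 1, 1, 0, 1), (0, 0, 0, 0, 1, 0))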